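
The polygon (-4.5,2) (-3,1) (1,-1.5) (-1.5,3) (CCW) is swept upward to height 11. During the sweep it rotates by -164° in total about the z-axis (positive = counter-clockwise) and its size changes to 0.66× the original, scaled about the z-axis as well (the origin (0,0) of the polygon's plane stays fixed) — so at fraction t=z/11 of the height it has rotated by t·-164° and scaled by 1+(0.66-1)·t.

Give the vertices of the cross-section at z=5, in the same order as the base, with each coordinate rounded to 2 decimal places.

Cross-section at z=5: (0.62,4.12) (0.14,2.67) (-1.00,-1.15) (2.11,1.90)

t = z/height = 5/11 = 0.454545
s = 1 + (scale-1)·z/height = 1 + (0.66-1)·5/11 = 0.845455
θ = twist·z/height = -164°·5/11 = -74.5455° = -1.301064 rad
cos θ = 0.266474, sin θ = -0.963842 (intermediates below are computed at full precision and shown rounded to 5 d.p.)
v1: (-4.5,2) → rotate → (0.72855,4.87024) → ×s → (0.61596,4.11756) → (0.62,4.12)
v2: (-3,1) → rotate → (0.16442,3.15800) → ×s → (0.13901,2.66995) → (0.14,2.67)
v3: (1,-1.5) → rotate → (-1.17929,-1.36355) → ×s → (-0.99704,-1.15282) → (-1.00,-1.15)
v4: (-1.5,3) → rotate → (2.49182,2.24518) → ×s → (2.10672,1.89820) → (2.11,1.90)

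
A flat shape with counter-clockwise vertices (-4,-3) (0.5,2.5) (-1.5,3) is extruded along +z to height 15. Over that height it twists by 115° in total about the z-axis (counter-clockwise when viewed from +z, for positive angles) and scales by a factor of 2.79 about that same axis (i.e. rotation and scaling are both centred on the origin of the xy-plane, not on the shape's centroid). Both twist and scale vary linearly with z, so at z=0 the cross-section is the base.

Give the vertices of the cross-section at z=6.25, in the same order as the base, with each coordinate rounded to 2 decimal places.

Cross-section at z=6.25: (-0.79,-8.69) (-2.65,3.57) (-5.64,1.57)

t = z/height = 6.25/15 = 0.416667
s = 1 + (scale-1)·z/height = 1 + (2.79-1)·6.25/15 = 1.745833
θ = twist·z/height = 115°·6.25/15 = 47.9167° = 0.836304 rad
cos θ = 0.670211, sin θ = 0.742171 (intermediates below are computed at full precision and shown rounded to 5 d.p.)
v1: (-4,-3) → rotate → (-0.45433,-4.97932) → ×s → (-0.79319,-8.69306) → (-0.79,-8.69)
v2: (0.5,2.5) → rotate → (-1.52032,2.04661) → ×s → (-2.65423,3.57304) → (-2.65,3.57)
v3: (-1.5,3) → rotate → (-3.23183,0.89738) → ×s → (-5.64223,1.56667) → (-5.64,1.57)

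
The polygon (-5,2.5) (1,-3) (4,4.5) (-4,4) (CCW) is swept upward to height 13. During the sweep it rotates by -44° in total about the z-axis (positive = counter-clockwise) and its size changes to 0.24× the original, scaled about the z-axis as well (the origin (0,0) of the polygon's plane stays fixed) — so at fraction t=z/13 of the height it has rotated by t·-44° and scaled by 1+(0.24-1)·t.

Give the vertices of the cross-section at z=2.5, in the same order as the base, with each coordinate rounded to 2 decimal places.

Cross-section at z=2.5: (-3.91,2.74) (0.47,-2.66) (3.94,3.30) (-2.88,3.88)

t = z/height = 2.5/13 = 0.192308
s = 1 + (scale-1)·z/height = 1 + (0.24-1)·2.5/13 = 0.853846
θ = twist·z/height = -44°·2.5/13 = -8.4615° = -0.147682 rad
cos θ = 0.989115, sin θ = -0.147145 (intermediates below are computed at full precision and shown rounded to 5 d.p.)
v1: (-5,2.5) → rotate → (-4.57771,3.20851) → ×s → (-3.90866,2.73958) → (-3.91,2.74)
v2: (1,-3) → rotate → (0.54768,-3.11449) → ×s → (0.46763,-2.65930) → (0.47,-2.66)
v3: (4,4.5) → rotate → (4.61861,3.86243) → ×s → (3.94359,3.29793) → (3.94,3.30)
v4: (-4,4) → rotate → (-3.36788,4.54504) → ×s → (-2.87565,3.88077) → (-2.88,3.88)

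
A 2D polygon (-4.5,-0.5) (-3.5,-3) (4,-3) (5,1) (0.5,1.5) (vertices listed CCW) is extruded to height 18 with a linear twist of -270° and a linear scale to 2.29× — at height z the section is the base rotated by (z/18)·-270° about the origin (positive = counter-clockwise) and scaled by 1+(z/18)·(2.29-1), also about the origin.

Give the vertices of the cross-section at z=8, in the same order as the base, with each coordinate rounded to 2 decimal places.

Cross-section at z=8: (2.86,6.52) (-1.33,7.13) (-7.23,-3.09) (-2.57,-7.60) (1.65,-1.86)

t = z/height = 8/18 = 0.444444
s = 1 + (scale-1)·z/height = 1 + (2.29-1)·8/18 = 1.573333
θ = twist·z/height = -270°·8/18 = -120.0000° = -2.094395 rad
cos θ = -0.500000, sin θ = -0.866025 (intermediates below are computed at full precision and shown rounded to 5 d.p.)
v1: (-4.5,-0.5) → rotate → (1.81699,4.14711) → ×s → (2.85873,6.52479) → (2.86,6.52)
v2: (-3.5,-3) → rotate → (-0.84808,4.53109) → ×s → (-1.33431,7.12891) → (-1.33,7.13)
v3: (4,-3) → rotate → (-4.59808,-1.96410) → ×s → (-7.23431,-3.09019) → (-7.23,-3.09)
v4: (5,1) → rotate → (-1.63397,-4.83013) → ×s → (-2.57079,-7.59940) → (-2.57,-7.60)
v5: (0.5,1.5) → rotate → (1.04904,-1.18301) → ×s → (1.65049,-1.86127) → (1.65,-1.86)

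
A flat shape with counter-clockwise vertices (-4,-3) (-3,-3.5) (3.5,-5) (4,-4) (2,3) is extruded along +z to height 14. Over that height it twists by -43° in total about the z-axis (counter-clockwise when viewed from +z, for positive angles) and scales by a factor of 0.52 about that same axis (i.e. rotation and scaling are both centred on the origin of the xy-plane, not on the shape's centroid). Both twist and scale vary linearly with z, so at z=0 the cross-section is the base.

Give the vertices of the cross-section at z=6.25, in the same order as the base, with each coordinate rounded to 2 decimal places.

Cross-section at z=6.25: (-3.74,-1.19) (-3.13,-1.82) (1.31,-4.61) (1.93,-4.00) (2.26,1.71)

t = z/height = 6.25/14 = 0.446429
s = 1 + (scale-1)·z/height = 1 + (0.52-1)·6.25/14 = 0.785714
θ = twist·z/height = -43°·6.25/14 = -19.1964° = -0.335041 rad
cos θ = 0.944397, sin θ = -0.328808 (intermediates below are computed at full precision and shown rounded to 5 d.p.)
v1: (-4,-3) → rotate → (-4.76401,-1.51796) → ×s → (-3.74315,-1.19268) → (-3.74,-1.19)
v2: (-3,-3.5) → rotate → (-3.98402,-2.31897) → ×s → (-3.13030,-1.82204) → (-3.13,-1.82)
v3: (3.5,-5) → rotate → (1.66135,-5.87281) → ×s → (1.30535,-4.61435) → (1.31,-4.61)
v4: (4,-4) → rotate → (2.46236,-5.09282) → ×s → (1.93471,-4.00150) → (1.93,-4.00)
v5: (2,3) → rotate → (2.87522,2.17558) → ×s → (2.25910,1.70938) → (2.26,1.71)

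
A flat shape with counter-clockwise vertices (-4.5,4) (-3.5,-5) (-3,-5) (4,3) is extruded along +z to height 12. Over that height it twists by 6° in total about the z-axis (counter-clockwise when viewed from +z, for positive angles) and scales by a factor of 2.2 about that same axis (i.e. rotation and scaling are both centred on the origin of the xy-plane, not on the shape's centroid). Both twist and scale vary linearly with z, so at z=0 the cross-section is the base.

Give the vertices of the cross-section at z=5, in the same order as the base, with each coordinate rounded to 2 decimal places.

Cross-section at z=5: (-7.01,5.70) (-4.92,-7.72) (-4.17,-7.69) (5.80,4.76)

t = z/height = 5/12 = 0.416667
s = 1 + (scale-1)·z/height = 1 + (2.2-1)·5/12 = 1.500000
θ = twist·z/height = 6°·5/12 = 2.5000° = 0.043633 rad
cos θ = 0.999048, sin θ = 0.043619 (intermediates below are computed at full precision and shown rounded to 5 d.p.)
v1: (-4.5,4) → rotate → (-4.67019,3.79991) → ×s → (-7.00529,5.69986) → (-7.01,5.70)
v2: (-3.5,-5) → rotate → (-3.27857,-5.14791) → ×s → (-4.91786,-7.72186) → (-4.92,-7.72)
v3: (-3,-5) → rotate → (-2.77905,-5.12610) → ×s → (-4.16857,-7.68915) → (-4.17,-7.69)
v4: (4,3) → rotate → (3.86533,3.17162) → ×s → (5.79800,4.75743) → (5.80,4.76)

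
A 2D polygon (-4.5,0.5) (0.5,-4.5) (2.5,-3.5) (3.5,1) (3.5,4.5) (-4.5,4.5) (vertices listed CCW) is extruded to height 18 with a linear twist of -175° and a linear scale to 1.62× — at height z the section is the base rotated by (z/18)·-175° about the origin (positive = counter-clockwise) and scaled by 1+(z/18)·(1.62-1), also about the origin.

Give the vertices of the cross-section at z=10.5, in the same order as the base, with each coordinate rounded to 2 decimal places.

Cross-section at z=10.5: (1.95,5.85) (-6.13,0.62) (-5.37,-2.33) (0.33,-4.95) (4.99,-5.94) (7.27,4.71)

t = z/height = 10.5/18 = 0.583333
s = 1 + (scale-1)·z/height = 1 + (1.62-1)·10.5/18 = 1.361667
θ = twist·z/height = -175°·10.5/18 = -102.0833° = -1.781690 rad
cos θ = -0.209334, sin θ = -0.977844 (intermediates below are computed at full precision and shown rounded to 5 d.p.)
v1: (-4.5,0.5) → rotate → (1.43093,4.29563) → ×s → (1.94844,5.84922) → (1.95,5.85)
v2: (0.5,-4.5) → rotate → (-4.50497,0.45308) → ×s → (-6.13426,0.61695) → (-6.13,0.62)
v3: (2.5,-3.5) → rotate → (-3.94579,-1.71194) → ×s → (-5.37285,-2.33109) → (-5.37,-2.33)
v4: (3.5,1) → rotate → (0.24517,-3.63179) → ×s → (0.33385,-4.94529) → (0.33,-4.95)
v5: (3.5,4.5) → rotate → (3.66763,-4.36446) → ×s → (4.99409,-5.94294) → (4.99,-5.94)
v6: (-4.5,4.5) → rotate → (5.34230,3.45830) → ×s → (7.27444,4.70905) → (7.27,4.71)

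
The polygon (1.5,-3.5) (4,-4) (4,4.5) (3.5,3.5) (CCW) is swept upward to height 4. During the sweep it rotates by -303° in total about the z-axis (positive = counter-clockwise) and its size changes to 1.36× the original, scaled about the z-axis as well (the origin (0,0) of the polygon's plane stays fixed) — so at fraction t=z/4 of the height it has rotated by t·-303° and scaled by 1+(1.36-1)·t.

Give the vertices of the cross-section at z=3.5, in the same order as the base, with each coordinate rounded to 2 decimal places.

Cross-section at z=3.5: (4.42,2.36) (4.79,5.69) (-6.34,4.74) (-4.98,4.19)

t = z/height = 3.5/4 = 0.875
s = 1 + (scale-1)·z/height = 1 + (1.36-1)·3.5/4 = 1.315000
θ = twist·z/height = -303°·3.5/4 = -265.1250° = -4.627304 rad
cos θ = -0.084982, sin θ = 0.996382 (intermediates below are computed at full precision and shown rounded to 5 d.p.)
v1: (1.5,-3.5) → rotate → (3.35987,1.79201) → ×s → (4.41822,2.35649) → (4.42,2.36)
v2: (4,-4) → rotate → (3.64560,4.32546) → ×s → (4.79397,5.68798) → (4.79,5.69)
v3: (4,4.5) → rotate → (-4.82365,3.60311) → ×s → (-6.34310,4.73809) → (-6.34,4.74)
v4: (3.5,3.5) → rotate → (-3.78478,3.18990) → ×s → (-4.97698,4.19472) → (-4.98,4.19)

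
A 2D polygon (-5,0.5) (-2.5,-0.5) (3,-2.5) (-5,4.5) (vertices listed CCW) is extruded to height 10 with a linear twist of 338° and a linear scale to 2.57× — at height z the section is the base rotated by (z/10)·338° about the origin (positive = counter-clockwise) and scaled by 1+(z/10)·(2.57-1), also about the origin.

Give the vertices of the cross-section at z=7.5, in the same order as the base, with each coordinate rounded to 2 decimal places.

t = z/height = 7.5/10 = 0.75
s = 1 + (scale-1)·z/height = 1 + (2.57-1)·7.5/10 = 2.177500
θ = twist·z/height = 338°·7.5/10 = 253.5000° = 4.424410 rad
cos θ = -0.284015, sin θ = -0.958820 (intermediates below are computed at full precision and shown rounded to 5 d.p.)
v1: (-5,0.5) → rotate → (1.89949,4.65209) → ×s → (4.13613,10.12993) → (4.14,10.13)
v2: (-2.5,-0.5) → rotate → (0.23063,2.53906) → ×s → (0.50219,5.52880) → (0.50,5.53)
v3: (3,-2.5) → rotate → (-3.24910,-2.16642) → ×s → (-7.07491,-4.71738) → (-7.07,-4.72)
v4: (-5,4.5) → rotate → (5.73477,3.51603) → ×s → (12.48745,7.65615) → (12.49,7.66)

Cross-section at z=7.5: (4.14,10.13) (0.50,5.53) (-7.07,-4.72) (12.49,7.66)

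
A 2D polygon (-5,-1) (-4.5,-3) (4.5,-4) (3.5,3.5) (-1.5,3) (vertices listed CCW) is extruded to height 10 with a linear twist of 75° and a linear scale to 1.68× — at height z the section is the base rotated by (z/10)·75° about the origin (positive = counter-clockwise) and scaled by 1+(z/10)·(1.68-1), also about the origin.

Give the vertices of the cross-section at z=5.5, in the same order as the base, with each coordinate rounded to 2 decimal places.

t = z/height = 5.5/10 = 0.55
s = 1 + (scale-1)·z/height = 1 + (1.68-1)·5.5/10 = 1.374000
θ = twist·z/height = 75°·5.5/10 = 41.2500° = 0.719948 rad
cos θ = 0.751840, sin θ = 0.659346 (intermediates below are computed at full precision and shown rounded to 5 d.p.)
v1: (-5,-1) → rotate → (-3.09985,-4.04857) → ×s → (-4.25920,-5.56273) → (-4.26,-5.56)
v2: (-4.5,-3) → rotate → (-1.40524,-5.22258) → ×s → (-1.93080,-7.17582) → (-1.93,-7.18)
v3: (4.5,-4) → rotate → (6.02066,-0.04030) → ×s → (8.27239,-0.05538) → (8.27,-0.06)
v4: (3.5,3.5) → rotate → (0.32373,4.93915) → ×s → (0.44480,6.78639) → (0.44,6.79)
v5: (-1.5,3) → rotate → (-3.10580,1.26650) → ×s → (-4.26737,1.74017) → (-4.27,1.74)

Cross-section at z=5.5: (-4.26,-5.56) (-1.93,-7.18) (8.27,-0.06) (0.44,6.79) (-4.27,1.74)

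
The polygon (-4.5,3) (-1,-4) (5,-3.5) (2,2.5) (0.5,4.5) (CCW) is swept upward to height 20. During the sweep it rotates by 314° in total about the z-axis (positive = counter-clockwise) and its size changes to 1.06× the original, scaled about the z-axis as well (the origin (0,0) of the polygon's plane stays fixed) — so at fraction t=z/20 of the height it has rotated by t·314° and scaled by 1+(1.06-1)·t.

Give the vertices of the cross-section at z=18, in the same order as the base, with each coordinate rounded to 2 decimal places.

t = z/height = 18/20 = 0.9
s = 1 + (scale-1)·z/height = 1 + (1.06-1)·18/20 = 1.054000
θ = twist·z/height = 314°·18/20 = 282.6000° = 4.932300 rad
cos θ = 0.218143, sin θ = -0.975917 (intermediates below are computed at full precision and shown rounded to 5 d.p.)
v1: (-4.5,3) → rotate → (1.94611,5.04606) → ×s → (2.05120,5.31854) → (2.05,5.32)
v2: (-1,-4) → rotate → (-4.12181,0.10334) → ×s → (-4.34439,0.10892) → (-4.34,0.11)
v3: (5,-3.5) → rotate → (-2.32499,-5.64309) → ×s → (-2.45054,-5.94781) → (-2.45,-5.95)
v4: (2,2.5) → rotate → (2.87608,-1.40648) → ×s → (3.03139,-1.48243) → (3.03,-1.48)
v5: (0.5,4.5) → rotate → (4.50070,0.49369) → ×s → (4.74373,0.52035) → (4.74,0.52)

Cross-section at z=18: (2.05,5.32) (-4.34,0.11) (-2.45,-5.95) (3.03,-1.48) (4.74,0.52)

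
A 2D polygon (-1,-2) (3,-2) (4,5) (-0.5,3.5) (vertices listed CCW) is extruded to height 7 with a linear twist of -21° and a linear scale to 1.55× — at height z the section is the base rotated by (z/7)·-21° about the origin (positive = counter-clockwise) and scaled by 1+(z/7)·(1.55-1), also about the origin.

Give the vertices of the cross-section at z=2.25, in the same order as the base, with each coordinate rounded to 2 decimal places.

t = z/height = 2.25/7 = 0.321429
s = 1 + (scale-1)·z/height = 1 + (1.55-1)·2.25/7 = 1.176786
θ = twist·z/height = -21°·2.25/7 = -6.7500° = -0.117810 rad
cos θ = 0.993068, sin θ = -0.117537 (intermediates below are computed at full precision and shown rounded to 5 d.p.)
v1: (-1,-2) → rotate → (-1.22814,-1.86860) → ×s → (-1.44526,-2.19894) → (-1.45,-2.20)
v2: (3,-2) → rotate → (2.74413,-2.33875) → ×s → (3.22925,-2.75221) → (3.23,-2.75)
v3: (4,5) → rotate → (4.55996,4.49519) → ×s → (5.36610,5.28988) → (5.37,5.29)
v4: (-0.5,3.5) → rotate → (-0.08515,3.53451) → ×s → (-0.10021,4.15936) → (-0.10,4.16)

Cross-section at z=2.25: (-1.45,-2.20) (3.23,-2.75) (5.37,5.29) (-0.10,4.16)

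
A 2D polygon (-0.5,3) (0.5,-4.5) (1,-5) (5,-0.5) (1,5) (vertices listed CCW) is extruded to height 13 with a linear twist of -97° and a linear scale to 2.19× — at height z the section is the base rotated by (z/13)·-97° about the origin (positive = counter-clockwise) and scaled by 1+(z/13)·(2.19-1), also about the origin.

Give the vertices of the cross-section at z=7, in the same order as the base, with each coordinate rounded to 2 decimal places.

t = z/height = 7/13 = 0.538462
s = 1 + (scale-1)·z/height = 1 + (2.19-1)·7/13 = 1.640769
θ = twist·z/height = -97°·7/13 = -52.2308° = -0.911599 rad
cos θ = 0.612483, sin θ = -0.790484 (intermediates below are computed at full precision and shown rounded to 5 d.p.)
v1: (-0.5,3) → rotate → (2.06521,2.23269) → ×s → (3.38853,3.66333) → (3.39,3.66)
v2: (0.5,-4.5) → rotate → (-3.25094,-3.15141) → ×s → (-5.33404,-5.17074) → (-5.33,-5.17)
v3: (1,-5) → rotate → (-3.33994,-3.85290) → ×s → (-5.48007,-6.32172) → (-5.48,-6.32)
v4: (5,-0.5) → rotate → (2.66717,-4.25866) → ×s → (4.37621,-6.98748) → (4.38,-6.99)
v5: (1,5) → rotate → (4.56490,2.27193) → ×s → (7.48995,3.72771) → (7.49,3.73)

Cross-section at z=7: (3.39,3.66) (-5.33,-5.17) (-5.48,-6.32) (4.38,-6.99) (7.49,3.73)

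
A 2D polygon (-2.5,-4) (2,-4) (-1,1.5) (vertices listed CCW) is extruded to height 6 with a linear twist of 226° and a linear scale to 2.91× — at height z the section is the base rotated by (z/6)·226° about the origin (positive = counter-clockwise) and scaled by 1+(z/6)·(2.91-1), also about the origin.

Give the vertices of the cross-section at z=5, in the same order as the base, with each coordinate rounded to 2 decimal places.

Cross-section at z=5: (4.91,11.20) (-6.63,9.51) (3.13,-3.47)

t = z/height = 5/6 = 0.833333
s = 1 + (scale-1)·z/height = 1 + (2.91-1)·5/6 = 2.591667
θ = twist·z/height = 226°·5/6 = 188.3333° = 3.287037 rad
cos θ = -0.989442, sin θ = -0.144932 (intermediates below are computed at full precision and shown rounded to 5 d.p.)
v1: (-2.5,-4) → rotate → (1.89388,4.32010) → ×s → (4.90830,11.19625) → (4.91,11.20)
v2: (2,-4) → rotate → (-2.55861,3.66790) → ×s → (-6.63107,9.50598) → (-6.63,9.51)
v3: (-1,1.5) → rotate → (1.20684,-1.33923) → ×s → (3.12773,-3.47084) → (3.13,-3.47)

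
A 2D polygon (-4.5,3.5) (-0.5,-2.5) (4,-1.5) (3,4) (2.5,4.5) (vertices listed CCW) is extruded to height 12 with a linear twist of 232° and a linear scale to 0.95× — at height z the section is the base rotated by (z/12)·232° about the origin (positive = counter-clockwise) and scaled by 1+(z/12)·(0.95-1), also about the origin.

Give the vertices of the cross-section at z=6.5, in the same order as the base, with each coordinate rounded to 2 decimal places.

Cross-section at z=6.5: (-0.21,-5.54) (2.26,1.02) (-1.08,4.01) (-4.86,0.10) (-4.98,-0.58)

t = z/height = 6.5/12 = 0.541667
s = 1 + (scale-1)·z/height = 1 + (0.95-1)·6.5/12 = 0.972917
θ = twist·z/height = 232°·6.5/12 = 125.6667° = 2.193297 rad
cos θ = -0.583069, sin θ = 0.812423 (intermediates below are computed at full precision and shown rounded to 5 d.p.)
v1: (-4.5,3.5) → rotate → (-0.21967,-5.69664) → ×s → (-0.21372,-5.54236) → (-0.21,-5.54)
v2: (-0.5,-2.5) → rotate → (2.32259,1.05146) → ×s → (2.25969,1.02298) → (2.26,1.02)
v3: (4,-1.5) → rotate → (-1.11364,4.12429) → ×s → (-1.08348,4.01259) → (-1.08,4.01)
v4: (3,4) → rotate → (-4.99890,0.10499) → ×s → (-4.86351,0.10215) → (-4.86,0.10)
v5: (2.5,4.5) → rotate → (-5.11357,-0.59275) → ×s → (-4.97508,-0.57670) → (-4.98,-0.58)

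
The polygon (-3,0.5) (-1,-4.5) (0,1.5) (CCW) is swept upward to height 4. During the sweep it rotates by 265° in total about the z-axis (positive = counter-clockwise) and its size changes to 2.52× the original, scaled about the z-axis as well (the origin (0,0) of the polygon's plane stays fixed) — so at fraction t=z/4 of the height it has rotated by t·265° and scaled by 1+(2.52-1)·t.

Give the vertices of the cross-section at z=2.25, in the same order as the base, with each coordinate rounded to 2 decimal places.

t = z/height = 2.25/4 = 0.5625
s = 1 + (scale-1)·z/height = 1 + (2.52-1)·2.25/4 = 1.855000
θ = twist·z/height = 265°·2.25/4 = 149.0625° = 2.601631 rad
cos θ = -0.857729, sin θ = 0.514103 (intermediates below are computed at full precision and shown rounded to 5 d.p.)
v1: (-3,0.5) → rotate → (2.31613,-1.97117) → ×s → (4.29643,-3.65653) → (4.30,-3.66)
v2: (-1,-4.5) → rotate → (3.17119,3.34568) → ×s → (5.88256,6.20623) → (5.88,6.21)
v3: (0,1.5) → rotate → (-0.77115,-1.28659) → ×s → (-1.43049,-2.38663) → (-1.43,-2.39)

Cross-section at z=2.25: (4.30,-3.66) (5.88,6.21) (-1.43,-2.39)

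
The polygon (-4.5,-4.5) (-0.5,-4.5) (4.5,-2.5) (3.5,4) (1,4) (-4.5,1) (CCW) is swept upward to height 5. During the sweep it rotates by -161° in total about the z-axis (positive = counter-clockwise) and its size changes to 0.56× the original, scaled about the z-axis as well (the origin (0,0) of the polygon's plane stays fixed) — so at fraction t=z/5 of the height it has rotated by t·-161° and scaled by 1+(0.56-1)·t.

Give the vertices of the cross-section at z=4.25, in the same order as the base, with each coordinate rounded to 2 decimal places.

t = z/height = 4.25/5 = 0.85
s = 1 + (scale-1)·z/height = 1 + (0.56-1)·4.25/5 = 0.626000
θ = twist·z/height = -161°·4.25/5 = -136.8500° = -2.388483 rad
cos θ = -0.729566, sin θ = -0.683911 (intermediates below are computed at full precision and shown rounded to 5 d.p.)
v1: (-4.5,-4.5) → rotate → (0.20545,6.36064) → ×s → (0.12861,3.98176) → (0.13,3.98)
v2: (-0.5,-4.5) → rotate → (-2.71282,3.62500) → ×s → (-1.69822,2.26925) → (-1.70,2.27)
v3: (4.5,-2.5) → rotate → (-4.99282,-1.25368) → ×s → (-3.12551,-0.78481) → (-3.13,-0.78)
v4: (3.5,4) → rotate → (0.18216,-5.31195) → ×s → (0.11403,-3.32528) → (0.11,-3.33)
v5: (1,4) → rotate → (2.00608,-3.60217) → ×s → (1.25580,-2.25496) → (1.26,-2.25)
v6: (-4.5,1) → rotate → (3.96696,2.34803) → ×s → (2.48331,1.46987) → (2.48,1.47)

Cross-section at z=4.25: (0.13,3.98) (-1.70,2.27) (-3.13,-0.78) (0.11,-3.33) (1.26,-2.25) (2.48,1.47)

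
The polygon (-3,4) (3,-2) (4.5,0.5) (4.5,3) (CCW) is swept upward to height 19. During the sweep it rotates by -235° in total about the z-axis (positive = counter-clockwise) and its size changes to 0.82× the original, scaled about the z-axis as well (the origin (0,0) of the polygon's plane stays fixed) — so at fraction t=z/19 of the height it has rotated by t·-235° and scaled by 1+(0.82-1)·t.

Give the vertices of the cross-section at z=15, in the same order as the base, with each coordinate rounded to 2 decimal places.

t = z/height = 15/19 = 0.789474
s = 1 + (scale-1)·z/height = 1 + (0.82-1)·15/19 = 0.857895
θ = twist·z/height = -235°·15/19 = -185.5263° = -3.238045 rad
cos θ = -0.995352, sin θ = 0.096303 (intermediates below are computed at full precision and shown rounded to 5 d.p.)
v1: (-3,4) → rotate → (2.60084,-4.27032) → ×s → (2.23125,-3.66348) → (2.23,-3.66)
v2: (3,-2) → rotate → (-2.79345,2.27961) → ×s → (-2.39649,1.95567) → (-2.40,1.96)
v3: (4.5,0.5) → rotate → (-4.52724,-0.06431) → ×s → (-3.88389,-0.05517) → (-3.88,-0.06)
v4: (4.5,3) → rotate → (-4.76799,-2.55269) → ×s → (-4.09044,-2.18994) → (-4.09,-2.19)

Cross-section at z=15: (2.23,-3.66) (-2.40,1.96) (-3.88,-0.06) (-4.09,-2.19)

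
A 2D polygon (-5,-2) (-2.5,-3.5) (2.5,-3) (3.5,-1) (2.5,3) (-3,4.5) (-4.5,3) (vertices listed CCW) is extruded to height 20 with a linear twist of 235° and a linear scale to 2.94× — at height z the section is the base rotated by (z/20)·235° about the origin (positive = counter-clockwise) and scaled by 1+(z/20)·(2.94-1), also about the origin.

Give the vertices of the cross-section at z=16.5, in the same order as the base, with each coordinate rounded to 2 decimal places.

t = z/height = 16.5/20 = 0.825
s = 1 + (scale-1)·z/height = 1 + (2.94-1)·16.5/20 = 2.600500
θ = twist·z/height = 235°·16.5/20 = 193.8750° = 3.383757 rad
cos θ = -0.970821, sin θ = -0.239804 (intermediates below are computed at full precision and shown rounded to 5 d.p.)
v1: (-5,-2) → rotate → (4.37450,3.14066) → ×s → (11.37588,8.16730) → (11.38,8.17)
v2: (-2.5,-3.5) → rotate → (1.58774,3.99739) → ×s → (4.12891,10.39520) → (4.13,10.40)
v3: (2.5,-3) → rotate → (-3.14647,2.31295) → ×s → (-8.18239,6.01483) → (-8.18,6.01)
v4: (3.5,-1) → rotate → (-3.63768,0.13151) → ×s → (-9.45978,0.34198) → (-9.46,0.34)
v5: (2.5,3) → rotate → (-1.70764,-3.51197) → ×s → (-4.44072,-9.13289) → (-4.44,-9.13)
v6: (-3,4.5) → rotate → (3.99158,-3.64928) → ×s → (10.38011,-9.48996) → (10.38,-9.49)
v7: (-4.5,3) → rotate → (5.08811,-1.83334) → ×s → (13.23163,-4.76761) → (13.23,-4.77)

Cross-section at z=16.5: (11.38,8.17) (4.13,10.40) (-8.18,6.01) (-9.46,0.34) (-4.44,-9.13) (10.38,-9.49) (13.23,-4.77)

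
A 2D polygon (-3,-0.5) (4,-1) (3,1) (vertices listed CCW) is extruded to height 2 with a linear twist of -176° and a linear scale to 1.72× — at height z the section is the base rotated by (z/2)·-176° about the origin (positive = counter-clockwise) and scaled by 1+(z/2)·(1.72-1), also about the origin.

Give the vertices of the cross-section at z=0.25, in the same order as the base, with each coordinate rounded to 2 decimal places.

Cross-section at z=0.25: (-3.24,0.72) (3.63,-2.64) (3.44,-0.21)

t = z/height = 0.25/2 = 0.125
s = 1 + (scale-1)·z/height = 1 + (1.72-1)·0.25/2 = 1.090000
θ = twist·z/height = -176°·0.25/2 = -22.0000° = -0.383972 rad
cos θ = 0.927184, sin θ = -0.374607 (intermediates below are computed at full precision and shown rounded to 5 d.p.)
v1: (-3,-0.5) → rotate → (-2.96885,0.66023) → ×s → (-3.23605,0.71965) → (-3.24,0.72)
v2: (4,-1) → rotate → (3.33413,-2.42561) → ×s → (3.63420,-2.64392) → (3.63,-2.64)
v3: (3,1) → rotate → (3.15616,-0.19664) → ×s → (3.44021,-0.21433) → (3.44,-0.21)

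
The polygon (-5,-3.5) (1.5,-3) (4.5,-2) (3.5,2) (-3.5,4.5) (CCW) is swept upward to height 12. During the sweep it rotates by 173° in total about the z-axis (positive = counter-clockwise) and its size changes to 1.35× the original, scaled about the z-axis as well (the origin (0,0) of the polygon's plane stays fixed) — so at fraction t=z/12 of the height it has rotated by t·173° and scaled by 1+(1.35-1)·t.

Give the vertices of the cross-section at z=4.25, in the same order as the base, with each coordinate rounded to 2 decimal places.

Cross-section at z=4.25: (0.75,-6.82) (3.77,-0.14) (4.40,3.35) (-0.08,4.53) (-6.33,-1.02)

t = z/height = 4.25/12 = 0.354167
s = 1 + (scale-1)·z/height = 1 + (1.35-1)·4.25/12 = 1.123958
θ = twist·z/height = 173°·4.25/12 = 61.2708° = 1.069378 rad
cos θ = 0.480670, sin θ = 0.876902 (intermediates below are computed at full precision and shown rounded to 5 d.p.)
v1: (-5,-3.5) → rotate → (0.66581,-6.06685) → ×s → (0.74834,-6.81889) → (0.75,-6.82)
v2: (1.5,-3) → rotate → (3.35171,-0.12666) → ×s → (3.76718,-0.14236) → (3.77,-0.14)
v3: (4.5,-2) → rotate → (3.91682,2.98472) → ×s → (4.40234,3.35470) → (4.40,3.35)
v4: (3.5,2) → rotate → (-0.07146,4.03050) → ×s → (-0.08032,4.53011) → (-0.08,4.53)
v5: (-3.5,4.5) → rotate → (-5.62840,-0.90614) → ×s → (-6.32609,-1.01846) → (-6.33,-1.02)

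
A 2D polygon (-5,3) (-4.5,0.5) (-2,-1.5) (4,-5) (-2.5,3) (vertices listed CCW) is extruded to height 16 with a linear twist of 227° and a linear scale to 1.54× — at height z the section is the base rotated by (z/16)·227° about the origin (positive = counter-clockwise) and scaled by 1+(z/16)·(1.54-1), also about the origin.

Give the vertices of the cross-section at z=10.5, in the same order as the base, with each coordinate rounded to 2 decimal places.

t = z/height = 10.5/16 = 0.65625
s = 1 + (scale-1)·z/height = 1 + (1.54-1)·10.5/16 = 1.354375
θ = twist·z/height = 227°·10.5/16 = 148.9688° = 2.599995 rad
cos θ = -0.856886, sin θ = 0.515506 (intermediates below are computed at full precision and shown rounded to 5 d.p.)
v1: (-5,3) → rotate → (2.73791,-5.14819) → ×s → (3.70816,-6.97257) → (3.71,-6.97)
v2: (-4.5,0.5) → rotate → (3.59824,-2.74822) → ×s → (4.87336,-3.72212) → (4.87,-3.72)
v3: (-2,-1.5) → rotate → (2.48703,0.25432) → ×s → (3.36837,0.34444) → (3.37,0.34)
v4: (4,-5) → rotate → (-0.85002,6.34645) → ×s → (-1.15124,8.59548) → (-1.15,8.60)
v5: (-2.5,3) → rotate → (0.59570,-3.85942) → ×s → (0.80680,-5.22711) → (0.81,-5.23)

Cross-section at z=10.5: (3.71,-6.97) (4.87,-3.72) (3.37,0.34) (-1.15,8.60) (0.81,-5.23)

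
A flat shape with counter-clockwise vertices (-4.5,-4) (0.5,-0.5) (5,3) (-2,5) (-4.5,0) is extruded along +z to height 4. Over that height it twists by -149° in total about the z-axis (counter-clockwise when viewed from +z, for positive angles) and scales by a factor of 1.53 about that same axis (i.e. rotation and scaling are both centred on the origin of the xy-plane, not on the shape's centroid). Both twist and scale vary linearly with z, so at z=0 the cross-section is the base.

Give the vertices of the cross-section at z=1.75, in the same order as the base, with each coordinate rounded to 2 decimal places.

t = z/height = 1.75/4 = 0.4375
s = 1 + (scale-1)·z/height = 1 + (1.53-1)·1.75/4 = 1.231875
θ = twist·z/height = -149°·1.75/4 = -65.1875° = -1.137737 rad
cos θ = 0.419650, sin θ = -0.907686 (intermediates below are computed at full precision and shown rounded to 5 d.p.)
v1: (-4.5,-4) → rotate → (-5.51917,2.40599) → ×s → (-6.79893,2.96387) → (-6.80,2.96)
v2: (0.5,-0.5) → rotate → (-0.24402,-0.66367) → ×s → (-0.30060,-0.81756) → (-0.30,-0.82)
v3: (5,3) → rotate → (4.82131,-3.27948) → ×s → (5.93925,-4.03991) → (5.94,-4.04)
v4: (-2,5) → rotate → (3.69913,3.91362) → ×s → (4.55687,4.82109) → (4.56,4.82)
v5: (-4.5,0) → rotate → (-1.88843,4.08459) → ×s → (-2.32630,5.03170) → (-2.33,5.03)

Cross-section at z=1.75: (-6.80,2.96) (-0.30,-0.82) (5.94,-4.04) (4.56,4.82) (-2.33,5.03)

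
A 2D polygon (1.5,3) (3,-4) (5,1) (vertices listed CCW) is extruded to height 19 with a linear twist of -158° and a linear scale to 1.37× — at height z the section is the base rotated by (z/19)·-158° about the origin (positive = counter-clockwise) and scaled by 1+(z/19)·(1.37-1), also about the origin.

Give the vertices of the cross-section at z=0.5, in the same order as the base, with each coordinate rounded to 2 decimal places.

t = z/height = 0.5/19 = 0.0263158
s = 1 + (scale-1)·z/height = 1 + (1.37-1)·0.5/19 = 1.009737
θ = twist·z/height = -158°·0.5/19 = -4.1579° = -0.072569 rad
cos θ = 0.997368, sin θ = -0.072505 (intermediates below are computed at full precision and shown rounded to 5 d.p.)
v1: (1.5,3) → rotate → (1.71357,2.88335) → ×s → (1.73025,2.91142) → (1.73,2.91)
v2: (3,-4) → rotate → (2.70208,-4.20699) → ×s → (2.72839,-4.24795) → (2.73,-4.25)
v3: (5,1) → rotate → (5.05935,0.63484) → ×s → (5.10861,0.64102) → (5.11,0.64)

Cross-section at z=0.5: (1.73,2.91) (2.73,-4.25) (5.11,0.64)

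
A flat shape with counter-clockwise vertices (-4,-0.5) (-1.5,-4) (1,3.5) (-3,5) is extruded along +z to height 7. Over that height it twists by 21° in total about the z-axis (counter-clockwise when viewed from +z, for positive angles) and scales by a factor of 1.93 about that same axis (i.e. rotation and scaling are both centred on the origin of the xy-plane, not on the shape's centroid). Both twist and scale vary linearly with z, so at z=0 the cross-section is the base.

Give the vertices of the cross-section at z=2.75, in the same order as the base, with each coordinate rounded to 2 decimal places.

Cross-section at z=2.75: (-5.31,-1.46) (-1.24,-5.70) (0.67,4.93) (-5.03,6.17)

t = z/height = 2.75/7 = 0.392857
s = 1 + (scale-1)·z/height = 1 + (1.93-1)·2.75/7 = 1.365357
θ = twist·z/height = 21°·2.75/7 = 8.2500° = 0.143990 rad
cos θ = 0.989651, sin θ = 0.143493 (intermediates below are computed at full precision and shown rounded to 5 d.p.)
v1: (-4,-0.5) → rotate → (-3.88686,-1.06880) → ×s → (-5.30695,-1.45929) → (-5.31,-1.46)
v2: (-1.5,-4) → rotate → (-0.91051,-4.17384) → ×s → (-1.24317,-5.69879) → (-1.24,-5.70)
v3: (1,3.5) → rotate → (0.48743,3.60727) → ×s → (0.66551,4.92522) → (0.67,4.93)
v4: (-3,5) → rotate → (-3.68642,4.51778) → ×s → (-5.03328,6.16838) → (-5.03,6.17)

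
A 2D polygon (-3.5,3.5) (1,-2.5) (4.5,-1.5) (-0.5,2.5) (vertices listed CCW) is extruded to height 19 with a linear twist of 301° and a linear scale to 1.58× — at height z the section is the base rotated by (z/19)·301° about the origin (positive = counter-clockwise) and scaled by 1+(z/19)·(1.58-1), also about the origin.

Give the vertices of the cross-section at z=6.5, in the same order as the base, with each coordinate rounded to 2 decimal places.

t = z/height = 6.5/19 = 0.342105
s = 1 + (scale-1)·z/height = 1 + (1.58-1)·6.5/19 = 1.198421
θ = twist·z/height = 301°·6.5/19 = 102.9737° = 1.797230 rad
cos θ = -0.224504, sin θ = 0.974473 (intermediates below are computed at full precision and shown rounded to 5 d.p.)
v1: (-3.5,3.5) → rotate → (-2.62489,-4.19642) → ×s → (-3.14573,-5.02908) → (-3.15,-5.03)
v2: (1,-2.5) → rotate → (2.21168,1.53573) → ×s → (2.65052,1.84045) → (2.65,1.84)
v3: (4.5,-1.5) → rotate → (0.45144,4.72189) → ×s → (0.54102,5.65881) → (0.54,5.66)
v4: (-0.5,2.5) → rotate → (-2.32393,-1.04850) → ×s → (-2.78505,-1.25654) → (-2.79,-1.26)

Cross-section at z=6.5: (-3.15,-5.03) (2.65,1.84) (0.54,5.66) (-2.79,-1.26)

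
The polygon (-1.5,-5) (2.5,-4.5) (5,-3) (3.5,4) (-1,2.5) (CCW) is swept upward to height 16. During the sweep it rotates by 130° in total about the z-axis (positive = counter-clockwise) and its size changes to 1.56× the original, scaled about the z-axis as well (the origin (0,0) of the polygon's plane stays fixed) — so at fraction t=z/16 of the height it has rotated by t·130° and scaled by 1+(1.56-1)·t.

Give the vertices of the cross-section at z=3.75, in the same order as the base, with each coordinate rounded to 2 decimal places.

t = z/height = 3.75/16 = 0.234375
s = 1 + (scale-1)·z/height = 1 + (1.56-1)·3.75/16 = 1.131250
θ = twist·z/height = 130°·3.75/16 = 30.4688° = 0.531780 rad
cos θ = 0.861906, sin θ = 0.507068 (intermediates below are computed at full precision and shown rounded to 5 d.p.)
v1: (-1.5,-5) → rotate → (1.24248,-5.07013) → ×s → (1.40556,-5.73559) → (1.41,-5.74)
v2: (2.5,-4.5) → rotate → (4.43657,-2.61091) → ×s → (5.01887,-2.95359) → (5.02,-2.95)
v3: (5,-3) → rotate → (5.83073,-0.05038) → ×s → (6.59602,-0.05699) → (6.60,-0.06)
v4: (3.5,4) → rotate → (0.98840,5.22236) → ×s → (1.11812,5.90780) → (1.12,5.91)
v5: (-1,2.5) → rotate → (-2.12958,1.64770) → ×s → (-2.40908,1.86396) → (-2.41,1.86)

Cross-section at z=3.75: (1.41,-5.74) (5.02,-2.95) (6.60,-0.06) (1.12,5.91) (-2.41,1.86)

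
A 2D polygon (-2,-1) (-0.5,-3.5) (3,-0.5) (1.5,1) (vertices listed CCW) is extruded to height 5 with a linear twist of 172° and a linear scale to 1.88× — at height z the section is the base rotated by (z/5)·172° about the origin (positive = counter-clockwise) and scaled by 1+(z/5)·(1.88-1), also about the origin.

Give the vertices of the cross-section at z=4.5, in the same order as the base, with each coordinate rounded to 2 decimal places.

Cross-section at z=4.5: (4.01,0.10) (3.48,5.29) (-4.48,3.10) (-3.20,-0.48)

t = z/height = 4.5/5 = 0.9
s = 1 + (scale-1)·z/height = 1 + (1.88-1)·4.5/5 = 1.792000
θ = twist·z/height = 172°·4.5/5 = 154.8000° = 2.701770 rad
cos θ = -0.904827, sin θ = 0.425779 (intermediates below are computed at full precision and shown rounded to 5 d.p.)
v1: (-2,-1) → rotate → (2.23543,0.05327) → ×s → (4.00590,0.09546) → (4.01,0.10)
v2: (-0.5,-3.5) → rotate → (1.94264,2.95401) → ×s → (3.48121,5.29358) → (3.48,5.29)
v3: (3,-0.5) → rotate → (-2.50159,1.72975) → ×s → (-4.48285,3.09971) → (-4.48,3.10)
v4: (1.5,1) → rotate → (-1.78302,-0.26616) → ×s → (-3.19517,-0.47696) → (-3.20,-0.48)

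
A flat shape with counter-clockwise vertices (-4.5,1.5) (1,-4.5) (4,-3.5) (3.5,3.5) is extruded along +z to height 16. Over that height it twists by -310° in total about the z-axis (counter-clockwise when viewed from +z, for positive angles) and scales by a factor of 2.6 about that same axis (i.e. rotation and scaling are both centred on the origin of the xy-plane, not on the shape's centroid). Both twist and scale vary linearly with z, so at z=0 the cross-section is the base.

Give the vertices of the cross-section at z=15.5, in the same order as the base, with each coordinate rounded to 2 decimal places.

Cross-section at z=15.5: (-9.09,-7.98) (11.19,-3.59) (12.85,4.30) (-3.20,12.21)

t = z/height = 15.5/16 = 0.96875
s = 1 + (scale-1)·z/height = 1 + (2.6-1)·15.5/16 = 2.550000
θ = twist·z/height = -310°·15.5/16 = -300.3125° = -5.241442 rad
cos θ = 0.504716, sin θ = 0.863285 (intermediates below are computed at full precision and shown rounded to 5 d.p.)
v1: (-4.5,1.5) → rotate → (-3.56615,-3.12771) → ×s → (-9.09368,-7.97566) → (-9.09,-7.98)
v2: (1,-4.5) → rotate → (4.38950,-1.40794) → ×s → (11.19323,-3.59024) → (11.19,-3.59)
v3: (4,-3.5) → rotate → (5.04036,1.68664) → ×s → (12.85293,4.30092) → (12.85,4.30)
v4: (3.5,3.5) → rotate → (-1.25499,4.78801) → ×s → (-3.20023,12.20941) → (-3.20,12.21)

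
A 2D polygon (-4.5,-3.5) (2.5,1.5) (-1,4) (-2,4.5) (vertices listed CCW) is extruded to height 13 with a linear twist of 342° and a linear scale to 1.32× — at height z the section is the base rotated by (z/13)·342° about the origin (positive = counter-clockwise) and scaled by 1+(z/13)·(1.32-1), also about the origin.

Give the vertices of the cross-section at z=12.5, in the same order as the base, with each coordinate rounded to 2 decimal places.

t = z/height = 12.5/13 = 0.961538
s = 1 + (scale-1)·z/height = 1 + (1.32-1)·12.5/13 = 1.307692
θ = twist·z/height = 342°·12.5/13 = 328.8462° = 5.739448 rad
cos θ = 0.855781, sin θ = -0.517338 (intermediates below are computed at full precision and shown rounded to 5 d.p.)
v1: (-4.5,-3.5) → rotate → (-5.66170,-0.66721) → ×s → (-7.40376,-0.87251) → (-7.40,-0.87)
v2: (2.5,1.5) → rotate → (2.91546,-0.00967) → ×s → (3.81252,-0.01265) → (3.81,-0.01)
v3: (-1,4) → rotate → (1.21357,3.94046) → ×s → (1.58698,5.15291) → (1.59,5.15)
v4: (-2,4.5) → rotate → (0.61646,4.88569) → ×s → (0.80614,6.38898) → (0.81,6.39)

Cross-section at z=12.5: (-7.40,-0.87) (3.81,-0.01) (1.59,5.15) (0.81,6.39)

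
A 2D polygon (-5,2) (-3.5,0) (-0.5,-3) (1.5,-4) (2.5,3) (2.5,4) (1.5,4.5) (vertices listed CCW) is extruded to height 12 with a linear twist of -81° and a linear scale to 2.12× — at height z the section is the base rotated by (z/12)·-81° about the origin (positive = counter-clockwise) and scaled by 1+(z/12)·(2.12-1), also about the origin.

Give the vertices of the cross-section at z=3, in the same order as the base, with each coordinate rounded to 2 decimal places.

Cross-section at z=3: (-5.12,4.62) (-4.20,1.55) (-1.93,-3.38) (0.03,-5.47) (4.33,2.50) (4.77,3.70) (3.79,4.74)

t = z/height = 3/12 = 0.25
s = 1 + (scale-1)·z/height = 1 + (2.12-1)·3/12 = 1.280000
θ = twist·z/height = -81°·3/12 = -20.2500° = -0.353429 rad
cos θ = 0.938191, sin θ = -0.346117 (intermediates below are computed at full precision and shown rounded to 5 d.p.)
v1: (-5,2) → rotate → (-3.99872,3.60697) → ×s → (-5.11836,4.61692) → (-5.12,4.62)
v2: (-3.5,0) → rotate → (-3.28367,1.21141) → ×s → (-4.20310,1.55060) → (-4.20,1.55)
v3: (-0.5,-3) → rotate → (-1.50745,-2.64152) → ×s → (-1.92953,-3.38114) → (-1.93,-3.38)
v4: (1.5,-4) → rotate → (0.02282,-4.27194) → ×s → (0.02921,-5.46808) → (0.03,-5.47)
v5: (2.5,3) → rotate → (3.38383,1.94928) → ×s → (4.33130,2.49508) → (4.33,2.50)
v6: (2.5,4) → rotate → (3.72995,2.88747) → ×s → (4.77433,3.69597) → (4.77,3.70)
v7: (1.5,4.5) → rotate → (2.96481,3.70269) → ×s → (3.79496,4.73944) → (3.79,4.74)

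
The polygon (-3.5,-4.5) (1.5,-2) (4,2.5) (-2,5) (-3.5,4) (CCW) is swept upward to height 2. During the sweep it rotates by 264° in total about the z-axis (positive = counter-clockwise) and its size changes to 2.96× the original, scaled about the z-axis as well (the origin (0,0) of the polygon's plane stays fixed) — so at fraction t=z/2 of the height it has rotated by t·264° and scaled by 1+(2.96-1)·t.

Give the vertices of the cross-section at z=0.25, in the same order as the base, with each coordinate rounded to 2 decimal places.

Cross-section at z=0.25: (-0.60,-7.07) (2.92,-1.07) (2.48,5.32) (-5.48,3.86) (-6.37,1.80)

t = z/height = 0.25/2 = 0.125
s = 1 + (scale-1)·z/height = 1 + (2.96-1)·0.25/2 = 1.245000
θ = twist·z/height = 264°·0.25/2 = 33.0000° = 0.575959 rad
cos θ = 0.838671, sin θ = 0.544639 (intermediates below are computed at full precision and shown rounded to 5 d.p.)
v1: (-3.5,-4.5) → rotate → (-0.48447,-5.68025) → ×s → (-0.60317,-7.07192) → (-0.60,-7.07)
v2: (1.5,-2) → rotate → (2.34728,-0.86038) → ×s → (2.92237,-1.07118) → (2.92,-1.07)
v3: (4,2.5) → rotate → (1.99308,4.27523) → ×s → (2.48139,5.32266) → (2.48,5.32)
v4: (-2,5) → rotate → (-4.40054,3.10407) → ×s → (-5.47867,3.86457) → (-5.48,3.86)
v5: (-3.5,4) → rotate → (-5.11390,1.44845) → ×s → (-6.36681,1.80331) → (-6.37,1.80)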